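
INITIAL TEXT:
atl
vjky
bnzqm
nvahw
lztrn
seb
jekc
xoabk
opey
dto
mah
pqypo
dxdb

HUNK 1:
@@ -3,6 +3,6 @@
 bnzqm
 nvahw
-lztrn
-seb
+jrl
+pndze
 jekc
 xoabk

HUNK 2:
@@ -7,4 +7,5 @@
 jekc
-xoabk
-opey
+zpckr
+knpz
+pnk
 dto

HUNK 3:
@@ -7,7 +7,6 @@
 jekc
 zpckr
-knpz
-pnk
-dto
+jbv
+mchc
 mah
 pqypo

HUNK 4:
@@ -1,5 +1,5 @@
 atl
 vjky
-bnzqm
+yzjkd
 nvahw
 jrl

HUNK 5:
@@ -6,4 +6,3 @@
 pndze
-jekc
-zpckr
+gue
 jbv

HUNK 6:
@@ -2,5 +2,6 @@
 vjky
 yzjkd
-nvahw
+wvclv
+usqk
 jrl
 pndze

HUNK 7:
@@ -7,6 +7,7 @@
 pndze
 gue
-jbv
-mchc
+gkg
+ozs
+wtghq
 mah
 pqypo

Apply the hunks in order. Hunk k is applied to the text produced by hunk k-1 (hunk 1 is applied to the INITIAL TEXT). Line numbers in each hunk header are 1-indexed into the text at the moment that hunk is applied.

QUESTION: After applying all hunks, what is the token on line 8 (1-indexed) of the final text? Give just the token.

Hunk 1: at line 3 remove [lztrn,seb] add [jrl,pndze] -> 13 lines: atl vjky bnzqm nvahw jrl pndze jekc xoabk opey dto mah pqypo dxdb
Hunk 2: at line 7 remove [xoabk,opey] add [zpckr,knpz,pnk] -> 14 lines: atl vjky bnzqm nvahw jrl pndze jekc zpckr knpz pnk dto mah pqypo dxdb
Hunk 3: at line 7 remove [knpz,pnk,dto] add [jbv,mchc] -> 13 lines: atl vjky bnzqm nvahw jrl pndze jekc zpckr jbv mchc mah pqypo dxdb
Hunk 4: at line 1 remove [bnzqm] add [yzjkd] -> 13 lines: atl vjky yzjkd nvahw jrl pndze jekc zpckr jbv mchc mah pqypo dxdb
Hunk 5: at line 6 remove [jekc,zpckr] add [gue] -> 12 lines: atl vjky yzjkd nvahw jrl pndze gue jbv mchc mah pqypo dxdb
Hunk 6: at line 2 remove [nvahw] add [wvclv,usqk] -> 13 lines: atl vjky yzjkd wvclv usqk jrl pndze gue jbv mchc mah pqypo dxdb
Hunk 7: at line 7 remove [jbv,mchc] add [gkg,ozs,wtghq] -> 14 lines: atl vjky yzjkd wvclv usqk jrl pndze gue gkg ozs wtghq mah pqypo dxdb
Final line 8: gue

Answer: gue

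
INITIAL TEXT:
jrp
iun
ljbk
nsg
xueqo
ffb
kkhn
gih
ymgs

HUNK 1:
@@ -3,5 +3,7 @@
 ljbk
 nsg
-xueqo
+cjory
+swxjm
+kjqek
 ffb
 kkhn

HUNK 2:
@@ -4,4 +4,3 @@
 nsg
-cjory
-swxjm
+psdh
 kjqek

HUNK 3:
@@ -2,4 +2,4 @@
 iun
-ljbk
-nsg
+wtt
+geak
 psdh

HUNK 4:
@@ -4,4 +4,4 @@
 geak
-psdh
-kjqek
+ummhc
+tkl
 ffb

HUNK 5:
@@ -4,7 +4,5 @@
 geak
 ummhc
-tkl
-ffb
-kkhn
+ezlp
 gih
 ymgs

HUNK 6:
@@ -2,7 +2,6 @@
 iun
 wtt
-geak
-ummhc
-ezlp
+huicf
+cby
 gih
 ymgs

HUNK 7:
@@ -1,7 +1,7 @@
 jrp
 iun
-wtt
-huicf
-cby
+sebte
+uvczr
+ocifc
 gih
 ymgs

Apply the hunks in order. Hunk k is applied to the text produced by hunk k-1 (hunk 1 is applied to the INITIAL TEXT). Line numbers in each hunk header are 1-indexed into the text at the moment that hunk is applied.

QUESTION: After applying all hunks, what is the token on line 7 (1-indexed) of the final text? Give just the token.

Answer: ymgs

Derivation:
Hunk 1: at line 3 remove [xueqo] add [cjory,swxjm,kjqek] -> 11 lines: jrp iun ljbk nsg cjory swxjm kjqek ffb kkhn gih ymgs
Hunk 2: at line 4 remove [cjory,swxjm] add [psdh] -> 10 lines: jrp iun ljbk nsg psdh kjqek ffb kkhn gih ymgs
Hunk 3: at line 2 remove [ljbk,nsg] add [wtt,geak] -> 10 lines: jrp iun wtt geak psdh kjqek ffb kkhn gih ymgs
Hunk 4: at line 4 remove [psdh,kjqek] add [ummhc,tkl] -> 10 lines: jrp iun wtt geak ummhc tkl ffb kkhn gih ymgs
Hunk 5: at line 4 remove [tkl,ffb,kkhn] add [ezlp] -> 8 lines: jrp iun wtt geak ummhc ezlp gih ymgs
Hunk 6: at line 2 remove [geak,ummhc,ezlp] add [huicf,cby] -> 7 lines: jrp iun wtt huicf cby gih ymgs
Hunk 7: at line 1 remove [wtt,huicf,cby] add [sebte,uvczr,ocifc] -> 7 lines: jrp iun sebte uvczr ocifc gih ymgs
Final line 7: ymgs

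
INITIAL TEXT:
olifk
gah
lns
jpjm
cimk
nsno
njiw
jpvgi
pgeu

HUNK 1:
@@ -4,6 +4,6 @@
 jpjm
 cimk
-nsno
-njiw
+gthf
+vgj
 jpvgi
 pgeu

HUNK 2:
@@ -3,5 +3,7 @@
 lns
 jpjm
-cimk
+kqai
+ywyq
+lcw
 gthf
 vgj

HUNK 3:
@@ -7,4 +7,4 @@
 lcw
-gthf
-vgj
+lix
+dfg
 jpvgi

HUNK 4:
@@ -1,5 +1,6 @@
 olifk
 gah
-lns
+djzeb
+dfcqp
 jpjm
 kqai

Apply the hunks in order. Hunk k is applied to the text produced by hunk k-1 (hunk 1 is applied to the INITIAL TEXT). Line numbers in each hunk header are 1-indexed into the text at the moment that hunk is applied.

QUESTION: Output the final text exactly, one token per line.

Answer: olifk
gah
djzeb
dfcqp
jpjm
kqai
ywyq
lcw
lix
dfg
jpvgi
pgeu

Derivation:
Hunk 1: at line 4 remove [nsno,njiw] add [gthf,vgj] -> 9 lines: olifk gah lns jpjm cimk gthf vgj jpvgi pgeu
Hunk 2: at line 3 remove [cimk] add [kqai,ywyq,lcw] -> 11 lines: olifk gah lns jpjm kqai ywyq lcw gthf vgj jpvgi pgeu
Hunk 3: at line 7 remove [gthf,vgj] add [lix,dfg] -> 11 lines: olifk gah lns jpjm kqai ywyq lcw lix dfg jpvgi pgeu
Hunk 4: at line 1 remove [lns] add [djzeb,dfcqp] -> 12 lines: olifk gah djzeb dfcqp jpjm kqai ywyq lcw lix dfg jpvgi pgeu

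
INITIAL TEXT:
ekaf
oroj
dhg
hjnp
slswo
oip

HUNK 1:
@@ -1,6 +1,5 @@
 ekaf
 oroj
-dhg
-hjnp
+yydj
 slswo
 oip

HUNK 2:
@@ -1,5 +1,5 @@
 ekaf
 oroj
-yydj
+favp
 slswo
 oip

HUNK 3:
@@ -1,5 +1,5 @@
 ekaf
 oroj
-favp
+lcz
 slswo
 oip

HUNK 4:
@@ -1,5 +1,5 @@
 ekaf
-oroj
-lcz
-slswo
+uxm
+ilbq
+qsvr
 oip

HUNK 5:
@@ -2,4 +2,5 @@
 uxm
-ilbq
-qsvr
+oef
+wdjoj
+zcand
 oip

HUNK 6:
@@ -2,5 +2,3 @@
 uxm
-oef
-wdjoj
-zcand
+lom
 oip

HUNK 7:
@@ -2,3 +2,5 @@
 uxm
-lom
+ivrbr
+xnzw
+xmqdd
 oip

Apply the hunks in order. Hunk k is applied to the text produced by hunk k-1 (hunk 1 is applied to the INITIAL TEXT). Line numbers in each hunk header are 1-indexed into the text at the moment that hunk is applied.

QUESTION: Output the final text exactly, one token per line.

Answer: ekaf
uxm
ivrbr
xnzw
xmqdd
oip

Derivation:
Hunk 1: at line 1 remove [dhg,hjnp] add [yydj] -> 5 lines: ekaf oroj yydj slswo oip
Hunk 2: at line 1 remove [yydj] add [favp] -> 5 lines: ekaf oroj favp slswo oip
Hunk 3: at line 1 remove [favp] add [lcz] -> 5 lines: ekaf oroj lcz slswo oip
Hunk 4: at line 1 remove [oroj,lcz,slswo] add [uxm,ilbq,qsvr] -> 5 lines: ekaf uxm ilbq qsvr oip
Hunk 5: at line 2 remove [ilbq,qsvr] add [oef,wdjoj,zcand] -> 6 lines: ekaf uxm oef wdjoj zcand oip
Hunk 6: at line 2 remove [oef,wdjoj,zcand] add [lom] -> 4 lines: ekaf uxm lom oip
Hunk 7: at line 2 remove [lom] add [ivrbr,xnzw,xmqdd] -> 6 lines: ekaf uxm ivrbr xnzw xmqdd oip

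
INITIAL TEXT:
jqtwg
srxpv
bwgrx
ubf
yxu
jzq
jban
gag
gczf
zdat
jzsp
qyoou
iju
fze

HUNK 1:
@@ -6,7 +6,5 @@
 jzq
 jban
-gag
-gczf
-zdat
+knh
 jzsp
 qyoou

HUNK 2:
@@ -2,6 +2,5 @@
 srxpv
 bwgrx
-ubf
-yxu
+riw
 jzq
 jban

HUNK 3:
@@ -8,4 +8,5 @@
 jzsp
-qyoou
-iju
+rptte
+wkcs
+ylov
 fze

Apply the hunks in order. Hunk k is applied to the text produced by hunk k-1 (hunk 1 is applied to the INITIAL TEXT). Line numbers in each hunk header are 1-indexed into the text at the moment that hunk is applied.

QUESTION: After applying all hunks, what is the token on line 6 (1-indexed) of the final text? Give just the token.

Hunk 1: at line 6 remove [gag,gczf,zdat] add [knh] -> 12 lines: jqtwg srxpv bwgrx ubf yxu jzq jban knh jzsp qyoou iju fze
Hunk 2: at line 2 remove [ubf,yxu] add [riw] -> 11 lines: jqtwg srxpv bwgrx riw jzq jban knh jzsp qyoou iju fze
Hunk 3: at line 8 remove [qyoou,iju] add [rptte,wkcs,ylov] -> 12 lines: jqtwg srxpv bwgrx riw jzq jban knh jzsp rptte wkcs ylov fze
Final line 6: jban

Answer: jban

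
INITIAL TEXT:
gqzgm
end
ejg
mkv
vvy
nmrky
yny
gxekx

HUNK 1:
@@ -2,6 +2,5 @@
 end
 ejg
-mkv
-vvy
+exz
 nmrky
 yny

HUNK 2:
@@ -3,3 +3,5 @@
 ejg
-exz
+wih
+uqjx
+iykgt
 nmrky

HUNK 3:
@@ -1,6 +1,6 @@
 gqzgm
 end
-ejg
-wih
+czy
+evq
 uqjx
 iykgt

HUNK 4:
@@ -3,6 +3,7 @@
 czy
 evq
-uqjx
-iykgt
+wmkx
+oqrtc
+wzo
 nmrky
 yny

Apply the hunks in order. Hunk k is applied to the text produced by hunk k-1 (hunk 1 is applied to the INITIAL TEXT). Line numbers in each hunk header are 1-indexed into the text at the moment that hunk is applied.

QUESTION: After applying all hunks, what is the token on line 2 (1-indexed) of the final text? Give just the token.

Answer: end

Derivation:
Hunk 1: at line 2 remove [mkv,vvy] add [exz] -> 7 lines: gqzgm end ejg exz nmrky yny gxekx
Hunk 2: at line 3 remove [exz] add [wih,uqjx,iykgt] -> 9 lines: gqzgm end ejg wih uqjx iykgt nmrky yny gxekx
Hunk 3: at line 1 remove [ejg,wih] add [czy,evq] -> 9 lines: gqzgm end czy evq uqjx iykgt nmrky yny gxekx
Hunk 4: at line 3 remove [uqjx,iykgt] add [wmkx,oqrtc,wzo] -> 10 lines: gqzgm end czy evq wmkx oqrtc wzo nmrky yny gxekx
Final line 2: end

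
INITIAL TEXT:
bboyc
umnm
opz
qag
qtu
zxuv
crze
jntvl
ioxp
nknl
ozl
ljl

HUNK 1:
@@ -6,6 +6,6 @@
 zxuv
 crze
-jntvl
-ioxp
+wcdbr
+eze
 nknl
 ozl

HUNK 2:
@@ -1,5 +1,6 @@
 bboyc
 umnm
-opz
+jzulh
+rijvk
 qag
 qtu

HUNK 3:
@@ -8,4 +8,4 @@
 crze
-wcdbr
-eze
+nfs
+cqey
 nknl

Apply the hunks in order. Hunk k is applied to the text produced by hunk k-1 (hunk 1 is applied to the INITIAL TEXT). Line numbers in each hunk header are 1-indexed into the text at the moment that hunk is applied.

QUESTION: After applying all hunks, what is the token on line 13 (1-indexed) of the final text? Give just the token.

Hunk 1: at line 6 remove [jntvl,ioxp] add [wcdbr,eze] -> 12 lines: bboyc umnm opz qag qtu zxuv crze wcdbr eze nknl ozl ljl
Hunk 2: at line 1 remove [opz] add [jzulh,rijvk] -> 13 lines: bboyc umnm jzulh rijvk qag qtu zxuv crze wcdbr eze nknl ozl ljl
Hunk 3: at line 8 remove [wcdbr,eze] add [nfs,cqey] -> 13 lines: bboyc umnm jzulh rijvk qag qtu zxuv crze nfs cqey nknl ozl ljl
Final line 13: ljl

Answer: ljl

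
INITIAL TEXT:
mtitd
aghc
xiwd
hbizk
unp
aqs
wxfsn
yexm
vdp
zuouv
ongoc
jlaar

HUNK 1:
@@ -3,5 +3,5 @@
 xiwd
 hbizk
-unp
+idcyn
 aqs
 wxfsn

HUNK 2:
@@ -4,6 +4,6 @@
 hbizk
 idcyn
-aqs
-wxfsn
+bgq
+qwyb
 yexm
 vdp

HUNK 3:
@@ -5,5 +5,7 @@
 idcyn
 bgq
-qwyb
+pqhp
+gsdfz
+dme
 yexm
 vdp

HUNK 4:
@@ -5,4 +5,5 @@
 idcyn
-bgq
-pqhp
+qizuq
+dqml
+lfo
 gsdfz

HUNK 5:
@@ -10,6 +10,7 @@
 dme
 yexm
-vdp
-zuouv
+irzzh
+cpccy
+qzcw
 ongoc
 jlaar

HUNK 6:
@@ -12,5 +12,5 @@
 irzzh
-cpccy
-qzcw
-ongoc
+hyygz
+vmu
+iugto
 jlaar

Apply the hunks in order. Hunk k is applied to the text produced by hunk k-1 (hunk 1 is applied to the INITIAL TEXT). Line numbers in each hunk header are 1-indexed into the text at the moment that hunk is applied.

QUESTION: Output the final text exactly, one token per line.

Hunk 1: at line 3 remove [unp] add [idcyn] -> 12 lines: mtitd aghc xiwd hbizk idcyn aqs wxfsn yexm vdp zuouv ongoc jlaar
Hunk 2: at line 4 remove [aqs,wxfsn] add [bgq,qwyb] -> 12 lines: mtitd aghc xiwd hbizk idcyn bgq qwyb yexm vdp zuouv ongoc jlaar
Hunk 3: at line 5 remove [qwyb] add [pqhp,gsdfz,dme] -> 14 lines: mtitd aghc xiwd hbizk idcyn bgq pqhp gsdfz dme yexm vdp zuouv ongoc jlaar
Hunk 4: at line 5 remove [bgq,pqhp] add [qizuq,dqml,lfo] -> 15 lines: mtitd aghc xiwd hbizk idcyn qizuq dqml lfo gsdfz dme yexm vdp zuouv ongoc jlaar
Hunk 5: at line 10 remove [vdp,zuouv] add [irzzh,cpccy,qzcw] -> 16 lines: mtitd aghc xiwd hbizk idcyn qizuq dqml lfo gsdfz dme yexm irzzh cpccy qzcw ongoc jlaar
Hunk 6: at line 12 remove [cpccy,qzcw,ongoc] add [hyygz,vmu,iugto] -> 16 lines: mtitd aghc xiwd hbizk idcyn qizuq dqml lfo gsdfz dme yexm irzzh hyygz vmu iugto jlaar

Answer: mtitd
aghc
xiwd
hbizk
idcyn
qizuq
dqml
lfo
gsdfz
dme
yexm
irzzh
hyygz
vmu
iugto
jlaar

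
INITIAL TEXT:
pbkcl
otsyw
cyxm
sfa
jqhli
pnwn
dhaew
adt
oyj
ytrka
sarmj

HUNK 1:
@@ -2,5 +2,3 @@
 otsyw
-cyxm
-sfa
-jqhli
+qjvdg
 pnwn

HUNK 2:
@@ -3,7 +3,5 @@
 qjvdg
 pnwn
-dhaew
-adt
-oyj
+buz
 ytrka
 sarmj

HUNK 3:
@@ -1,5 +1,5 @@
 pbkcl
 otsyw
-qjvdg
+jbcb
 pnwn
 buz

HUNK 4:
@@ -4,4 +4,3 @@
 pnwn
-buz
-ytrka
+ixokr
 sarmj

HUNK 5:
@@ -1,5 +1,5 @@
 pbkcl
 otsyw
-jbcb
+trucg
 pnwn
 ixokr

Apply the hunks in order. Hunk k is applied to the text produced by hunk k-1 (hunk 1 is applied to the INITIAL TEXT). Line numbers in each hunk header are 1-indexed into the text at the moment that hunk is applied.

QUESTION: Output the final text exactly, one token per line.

Hunk 1: at line 2 remove [cyxm,sfa,jqhli] add [qjvdg] -> 9 lines: pbkcl otsyw qjvdg pnwn dhaew adt oyj ytrka sarmj
Hunk 2: at line 3 remove [dhaew,adt,oyj] add [buz] -> 7 lines: pbkcl otsyw qjvdg pnwn buz ytrka sarmj
Hunk 3: at line 1 remove [qjvdg] add [jbcb] -> 7 lines: pbkcl otsyw jbcb pnwn buz ytrka sarmj
Hunk 4: at line 4 remove [buz,ytrka] add [ixokr] -> 6 lines: pbkcl otsyw jbcb pnwn ixokr sarmj
Hunk 5: at line 1 remove [jbcb] add [trucg] -> 6 lines: pbkcl otsyw trucg pnwn ixokr sarmj

Answer: pbkcl
otsyw
trucg
pnwn
ixokr
sarmj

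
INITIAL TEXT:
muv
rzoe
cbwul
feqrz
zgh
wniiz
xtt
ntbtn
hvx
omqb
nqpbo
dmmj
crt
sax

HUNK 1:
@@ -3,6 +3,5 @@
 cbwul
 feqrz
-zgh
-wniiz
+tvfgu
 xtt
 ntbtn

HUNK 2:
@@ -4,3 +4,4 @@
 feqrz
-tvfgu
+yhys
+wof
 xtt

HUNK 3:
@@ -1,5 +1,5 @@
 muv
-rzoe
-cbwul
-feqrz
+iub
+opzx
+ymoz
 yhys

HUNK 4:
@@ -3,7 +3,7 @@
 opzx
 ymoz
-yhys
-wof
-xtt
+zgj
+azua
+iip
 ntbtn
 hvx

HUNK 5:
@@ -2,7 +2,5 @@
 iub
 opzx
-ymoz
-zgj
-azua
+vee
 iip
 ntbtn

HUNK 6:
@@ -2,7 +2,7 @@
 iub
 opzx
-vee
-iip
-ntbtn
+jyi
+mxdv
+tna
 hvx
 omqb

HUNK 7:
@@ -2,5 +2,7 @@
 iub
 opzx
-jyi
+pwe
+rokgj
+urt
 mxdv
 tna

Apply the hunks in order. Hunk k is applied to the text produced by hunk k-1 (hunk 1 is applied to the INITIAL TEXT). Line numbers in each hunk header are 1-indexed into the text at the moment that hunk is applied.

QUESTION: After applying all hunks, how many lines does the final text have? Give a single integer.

Answer: 14

Derivation:
Hunk 1: at line 3 remove [zgh,wniiz] add [tvfgu] -> 13 lines: muv rzoe cbwul feqrz tvfgu xtt ntbtn hvx omqb nqpbo dmmj crt sax
Hunk 2: at line 4 remove [tvfgu] add [yhys,wof] -> 14 lines: muv rzoe cbwul feqrz yhys wof xtt ntbtn hvx omqb nqpbo dmmj crt sax
Hunk 3: at line 1 remove [rzoe,cbwul,feqrz] add [iub,opzx,ymoz] -> 14 lines: muv iub opzx ymoz yhys wof xtt ntbtn hvx omqb nqpbo dmmj crt sax
Hunk 4: at line 3 remove [yhys,wof,xtt] add [zgj,azua,iip] -> 14 lines: muv iub opzx ymoz zgj azua iip ntbtn hvx omqb nqpbo dmmj crt sax
Hunk 5: at line 2 remove [ymoz,zgj,azua] add [vee] -> 12 lines: muv iub opzx vee iip ntbtn hvx omqb nqpbo dmmj crt sax
Hunk 6: at line 2 remove [vee,iip,ntbtn] add [jyi,mxdv,tna] -> 12 lines: muv iub opzx jyi mxdv tna hvx omqb nqpbo dmmj crt sax
Hunk 7: at line 2 remove [jyi] add [pwe,rokgj,urt] -> 14 lines: muv iub opzx pwe rokgj urt mxdv tna hvx omqb nqpbo dmmj crt sax
Final line count: 14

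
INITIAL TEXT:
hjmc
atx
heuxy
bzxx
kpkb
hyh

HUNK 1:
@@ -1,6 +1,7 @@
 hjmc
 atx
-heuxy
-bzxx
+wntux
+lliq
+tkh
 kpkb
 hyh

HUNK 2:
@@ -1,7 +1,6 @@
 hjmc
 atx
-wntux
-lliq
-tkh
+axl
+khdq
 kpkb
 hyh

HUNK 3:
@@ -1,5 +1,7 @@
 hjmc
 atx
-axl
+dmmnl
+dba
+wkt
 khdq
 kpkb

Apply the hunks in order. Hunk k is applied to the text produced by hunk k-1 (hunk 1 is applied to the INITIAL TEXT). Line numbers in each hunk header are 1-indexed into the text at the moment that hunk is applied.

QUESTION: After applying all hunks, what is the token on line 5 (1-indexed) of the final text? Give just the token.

Answer: wkt

Derivation:
Hunk 1: at line 1 remove [heuxy,bzxx] add [wntux,lliq,tkh] -> 7 lines: hjmc atx wntux lliq tkh kpkb hyh
Hunk 2: at line 1 remove [wntux,lliq,tkh] add [axl,khdq] -> 6 lines: hjmc atx axl khdq kpkb hyh
Hunk 3: at line 1 remove [axl] add [dmmnl,dba,wkt] -> 8 lines: hjmc atx dmmnl dba wkt khdq kpkb hyh
Final line 5: wkt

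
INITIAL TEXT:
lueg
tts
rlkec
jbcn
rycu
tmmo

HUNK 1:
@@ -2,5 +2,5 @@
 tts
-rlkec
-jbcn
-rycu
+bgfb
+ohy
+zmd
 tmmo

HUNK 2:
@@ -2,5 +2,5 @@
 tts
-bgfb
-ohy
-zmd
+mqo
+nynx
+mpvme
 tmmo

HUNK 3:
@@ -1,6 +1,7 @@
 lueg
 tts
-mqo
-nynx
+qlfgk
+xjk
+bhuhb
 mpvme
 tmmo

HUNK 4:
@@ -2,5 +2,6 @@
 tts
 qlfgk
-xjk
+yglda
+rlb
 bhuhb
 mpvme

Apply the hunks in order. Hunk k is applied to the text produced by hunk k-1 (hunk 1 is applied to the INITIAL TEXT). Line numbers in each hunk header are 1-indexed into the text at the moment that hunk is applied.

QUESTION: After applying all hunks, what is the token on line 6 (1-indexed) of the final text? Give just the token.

Answer: bhuhb

Derivation:
Hunk 1: at line 2 remove [rlkec,jbcn,rycu] add [bgfb,ohy,zmd] -> 6 lines: lueg tts bgfb ohy zmd tmmo
Hunk 2: at line 2 remove [bgfb,ohy,zmd] add [mqo,nynx,mpvme] -> 6 lines: lueg tts mqo nynx mpvme tmmo
Hunk 3: at line 1 remove [mqo,nynx] add [qlfgk,xjk,bhuhb] -> 7 lines: lueg tts qlfgk xjk bhuhb mpvme tmmo
Hunk 4: at line 2 remove [xjk] add [yglda,rlb] -> 8 lines: lueg tts qlfgk yglda rlb bhuhb mpvme tmmo
Final line 6: bhuhb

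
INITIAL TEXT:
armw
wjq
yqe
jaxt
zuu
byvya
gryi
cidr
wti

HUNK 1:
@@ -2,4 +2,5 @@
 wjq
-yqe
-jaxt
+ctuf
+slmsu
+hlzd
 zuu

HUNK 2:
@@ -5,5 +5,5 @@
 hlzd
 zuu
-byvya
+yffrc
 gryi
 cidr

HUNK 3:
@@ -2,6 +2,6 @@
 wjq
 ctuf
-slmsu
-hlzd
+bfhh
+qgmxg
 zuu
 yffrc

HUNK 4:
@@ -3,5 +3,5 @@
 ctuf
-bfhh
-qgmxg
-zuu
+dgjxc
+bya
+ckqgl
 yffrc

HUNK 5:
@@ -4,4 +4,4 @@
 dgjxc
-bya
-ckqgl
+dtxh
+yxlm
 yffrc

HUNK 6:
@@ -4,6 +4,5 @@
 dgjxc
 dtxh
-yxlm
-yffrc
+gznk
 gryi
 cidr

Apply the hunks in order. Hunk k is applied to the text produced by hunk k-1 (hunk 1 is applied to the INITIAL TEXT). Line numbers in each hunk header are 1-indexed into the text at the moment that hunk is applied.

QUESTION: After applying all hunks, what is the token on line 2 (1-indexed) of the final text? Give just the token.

Hunk 1: at line 2 remove [yqe,jaxt] add [ctuf,slmsu,hlzd] -> 10 lines: armw wjq ctuf slmsu hlzd zuu byvya gryi cidr wti
Hunk 2: at line 5 remove [byvya] add [yffrc] -> 10 lines: armw wjq ctuf slmsu hlzd zuu yffrc gryi cidr wti
Hunk 3: at line 2 remove [slmsu,hlzd] add [bfhh,qgmxg] -> 10 lines: armw wjq ctuf bfhh qgmxg zuu yffrc gryi cidr wti
Hunk 4: at line 3 remove [bfhh,qgmxg,zuu] add [dgjxc,bya,ckqgl] -> 10 lines: armw wjq ctuf dgjxc bya ckqgl yffrc gryi cidr wti
Hunk 5: at line 4 remove [bya,ckqgl] add [dtxh,yxlm] -> 10 lines: armw wjq ctuf dgjxc dtxh yxlm yffrc gryi cidr wti
Hunk 6: at line 4 remove [yxlm,yffrc] add [gznk] -> 9 lines: armw wjq ctuf dgjxc dtxh gznk gryi cidr wti
Final line 2: wjq

Answer: wjq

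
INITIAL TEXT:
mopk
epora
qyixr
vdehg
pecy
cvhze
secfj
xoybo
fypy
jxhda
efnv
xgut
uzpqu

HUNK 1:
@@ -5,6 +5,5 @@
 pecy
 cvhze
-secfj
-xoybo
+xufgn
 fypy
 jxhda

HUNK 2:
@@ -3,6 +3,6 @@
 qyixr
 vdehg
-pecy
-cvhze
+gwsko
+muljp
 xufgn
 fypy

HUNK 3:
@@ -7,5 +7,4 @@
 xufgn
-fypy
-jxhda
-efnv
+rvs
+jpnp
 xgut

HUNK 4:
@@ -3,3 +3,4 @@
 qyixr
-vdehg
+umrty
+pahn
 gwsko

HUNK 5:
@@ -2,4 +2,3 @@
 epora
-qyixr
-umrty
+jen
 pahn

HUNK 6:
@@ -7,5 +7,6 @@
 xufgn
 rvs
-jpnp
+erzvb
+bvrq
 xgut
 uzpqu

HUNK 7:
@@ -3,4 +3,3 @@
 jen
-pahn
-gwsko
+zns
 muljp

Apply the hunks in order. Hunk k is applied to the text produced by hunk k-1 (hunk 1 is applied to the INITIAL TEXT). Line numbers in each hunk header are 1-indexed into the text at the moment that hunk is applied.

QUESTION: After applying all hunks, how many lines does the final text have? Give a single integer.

Hunk 1: at line 5 remove [secfj,xoybo] add [xufgn] -> 12 lines: mopk epora qyixr vdehg pecy cvhze xufgn fypy jxhda efnv xgut uzpqu
Hunk 2: at line 3 remove [pecy,cvhze] add [gwsko,muljp] -> 12 lines: mopk epora qyixr vdehg gwsko muljp xufgn fypy jxhda efnv xgut uzpqu
Hunk 3: at line 7 remove [fypy,jxhda,efnv] add [rvs,jpnp] -> 11 lines: mopk epora qyixr vdehg gwsko muljp xufgn rvs jpnp xgut uzpqu
Hunk 4: at line 3 remove [vdehg] add [umrty,pahn] -> 12 lines: mopk epora qyixr umrty pahn gwsko muljp xufgn rvs jpnp xgut uzpqu
Hunk 5: at line 2 remove [qyixr,umrty] add [jen] -> 11 lines: mopk epora jen pahn gwsko muljp xufgn rvs jpnp xgut uzpqu
Hunk 6: at line 7 remove [jpnp] add [erzvb,bvrq] -> 12 lines: mopk epora jen pahn gwsko muljp xufgn rvs erzvb bvrq xgut uzpqu
Hunk 7: at line 3 remove [pahn,gwsko] add [zns] -> 11 lines: mopk epora jen zns muljp xufgn rvs erzvb bvrq xgut uzpqu
Final line count: 11

Answer: 11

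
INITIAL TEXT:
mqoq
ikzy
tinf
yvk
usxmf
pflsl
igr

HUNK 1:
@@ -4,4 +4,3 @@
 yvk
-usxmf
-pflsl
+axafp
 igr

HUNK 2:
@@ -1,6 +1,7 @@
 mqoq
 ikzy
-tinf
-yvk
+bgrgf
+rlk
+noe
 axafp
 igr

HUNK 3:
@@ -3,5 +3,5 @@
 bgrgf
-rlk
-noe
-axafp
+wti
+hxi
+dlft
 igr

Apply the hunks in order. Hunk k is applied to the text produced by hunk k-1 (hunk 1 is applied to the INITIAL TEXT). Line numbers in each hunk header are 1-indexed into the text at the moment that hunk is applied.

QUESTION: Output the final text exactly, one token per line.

Hunk 1: at line 4 remove [usxmf,pflsl] add [axafp] -> 6 lines: mqoq ikzy tinf yvk axafp igr
Hunk 2: at line 1 remove [tinf,yvk] add [bgrgf,rlk,noe] -> 7 lines: mqoq ikzy bgrgf rlk noe axafp igr
Hunk 3: at line 3 remove [rlk,noe,axafp] add [wti,hxi,dlft] -> 7 lines: mqoq ikzy bgrgf wti hxi dlft igr

Answer: mqoq
ikzy
bgrgf
wti
hxi
dlft
igr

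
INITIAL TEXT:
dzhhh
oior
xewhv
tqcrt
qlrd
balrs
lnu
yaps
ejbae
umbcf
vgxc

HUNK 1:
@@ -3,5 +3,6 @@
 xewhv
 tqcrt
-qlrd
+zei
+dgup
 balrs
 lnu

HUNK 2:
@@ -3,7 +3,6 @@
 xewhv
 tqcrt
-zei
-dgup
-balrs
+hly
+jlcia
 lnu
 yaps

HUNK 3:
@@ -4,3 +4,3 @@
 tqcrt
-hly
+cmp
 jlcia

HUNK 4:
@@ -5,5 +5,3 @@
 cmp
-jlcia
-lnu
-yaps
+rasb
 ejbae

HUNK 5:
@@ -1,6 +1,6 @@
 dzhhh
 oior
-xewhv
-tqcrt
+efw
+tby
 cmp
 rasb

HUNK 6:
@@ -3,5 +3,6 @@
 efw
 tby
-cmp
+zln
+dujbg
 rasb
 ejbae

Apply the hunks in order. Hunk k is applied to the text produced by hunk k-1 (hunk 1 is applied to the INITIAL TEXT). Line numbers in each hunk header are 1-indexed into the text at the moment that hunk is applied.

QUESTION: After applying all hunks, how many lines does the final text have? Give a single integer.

Answer: 10

Derivation:
Hunk 1: at line 3 remove [qlrd] add [zei,dgup] -> 12 lines: dzhhh oior xewhv tqcrt zei dgup balrs lnu yaps ejbae umbcf vgxc
Hunk 2: at line 3 remove [zei,dgup,balrs] add [hly,jlcia] -> 11 lines: dzhhh oior xewhv tqcrt hly jlcia lnu yaps ejbae umbcf vgxc
Hunk 3: at line 4 remove [hly] add [cmp] -> 11 lines: dzhhh oior xewhv tqcrt cmp jlcia lnu yaps ejbae umbcf vgxc
Hunk 4: at line 5 remove [jlcia,lnu,yaps] add [rasb] -> 9 lines: dzhhh oior xewhv tqcrt cmp rasb ejbae umbcf vgxc
Hunk 5: at line 1 remove [xewhv,tqcrt] add [efw,tby] -> 9 lines: dzhhh oior efw tby cmp rasb ejbae umbcf vgxc
Hunk 6: at line 3 remove [cmp] add [zln,dujbg] -> 10 lines: dzhhh oior efw tby zln dujbg rasb ejbae umbcf vgxc
Final line count: 10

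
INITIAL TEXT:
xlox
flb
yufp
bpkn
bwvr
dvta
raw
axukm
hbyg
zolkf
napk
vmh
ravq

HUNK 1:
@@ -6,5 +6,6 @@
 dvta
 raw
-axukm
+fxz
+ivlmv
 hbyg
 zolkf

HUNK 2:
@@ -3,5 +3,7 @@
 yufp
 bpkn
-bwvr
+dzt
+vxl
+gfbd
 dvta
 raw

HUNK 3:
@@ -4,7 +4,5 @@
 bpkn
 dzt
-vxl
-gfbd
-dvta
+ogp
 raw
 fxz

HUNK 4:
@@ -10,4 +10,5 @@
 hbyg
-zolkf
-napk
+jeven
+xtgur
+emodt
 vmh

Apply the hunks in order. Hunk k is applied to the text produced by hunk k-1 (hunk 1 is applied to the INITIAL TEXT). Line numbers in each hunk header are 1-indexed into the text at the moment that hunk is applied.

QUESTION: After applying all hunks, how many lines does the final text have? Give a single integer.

Answer: 15

Derivation:
Hunk 1: at line 6 remove [axukm] add [fxz,ivlmv] -> 14 lines: xlox flb yufp bpkn bwvr dvta raw fxz ivlmv hbyg zolkf napk vmh ravq
Hunk 2: at line 3 remove [bwvr] add [dzt,vxl,gfbd] -> 16 lines: xlox flb yufp bpkn dzt vxl gfbd dvta raw fxz ivlmv hbyg zolkf napk vmh ravq
Hunk 3: at line 4 remove [vxl,gfbd,dvta] add [ogp] -> 14 lines: xlox flb yufp bpkn dzt ogp raw fxz ivlmv hbyg zolkf napk vmh ravq
Hunk 4: at line 10 remove [zolkf,napk] add [jeven,xtgur,emodt] -> 15 lines: xlox flb yufp bpkn dzt ogp raw fxz ivlmv hbyg jeven xtgur emodt vmh ravq
Final line count: 15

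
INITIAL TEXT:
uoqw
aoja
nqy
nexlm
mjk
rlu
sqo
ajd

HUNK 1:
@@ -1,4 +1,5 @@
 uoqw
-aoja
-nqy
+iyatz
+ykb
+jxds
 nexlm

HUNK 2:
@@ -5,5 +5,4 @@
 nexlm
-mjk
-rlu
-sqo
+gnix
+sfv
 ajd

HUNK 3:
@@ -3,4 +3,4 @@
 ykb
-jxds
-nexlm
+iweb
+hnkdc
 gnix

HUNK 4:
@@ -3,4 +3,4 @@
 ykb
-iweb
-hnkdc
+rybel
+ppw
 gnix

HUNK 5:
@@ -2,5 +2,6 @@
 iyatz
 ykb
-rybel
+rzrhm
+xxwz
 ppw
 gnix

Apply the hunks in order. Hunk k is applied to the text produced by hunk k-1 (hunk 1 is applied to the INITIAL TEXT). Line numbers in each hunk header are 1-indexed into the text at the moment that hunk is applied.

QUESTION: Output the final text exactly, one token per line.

Answer: uoqw
iyatz
ykb
rzrhm
xxwz
ppw
gnix
sfv
ajd

Derivation:
Hunk 1: at line 1 remove [aoja,nqy] add [iyatz,ykb,jxds] -> 9 lines: uoqw iyatz ykb jxds nexlm mjk rlu sqo ajd
Hunk 2: at line 5 remove [mjk,rlu,sqo] add [gnix,sfv] -> 8 lines: uoqw iyatz ykb jxds nexlm gnix sfv ajd
Hunk 3: at line 3 remove [jxds,nexlm] add [iweb,hnkdc] -> 8 lines: uoqw iyatz ykb iweb hnkdc gnix sfv ajd
Hunk 4: at line 3 remove [iweb,hnkdc] add [rybel,ppw] -> 8 lines: uoqw iyatz ykb rybel ppw gnix sfv ajd
Hunk 5: at line 2 remove [rybel] add [rzrhm,xxwz] -> 9 lines: uoqw iyatz ykb rzrhm xxwz ppw gnix sfv ajd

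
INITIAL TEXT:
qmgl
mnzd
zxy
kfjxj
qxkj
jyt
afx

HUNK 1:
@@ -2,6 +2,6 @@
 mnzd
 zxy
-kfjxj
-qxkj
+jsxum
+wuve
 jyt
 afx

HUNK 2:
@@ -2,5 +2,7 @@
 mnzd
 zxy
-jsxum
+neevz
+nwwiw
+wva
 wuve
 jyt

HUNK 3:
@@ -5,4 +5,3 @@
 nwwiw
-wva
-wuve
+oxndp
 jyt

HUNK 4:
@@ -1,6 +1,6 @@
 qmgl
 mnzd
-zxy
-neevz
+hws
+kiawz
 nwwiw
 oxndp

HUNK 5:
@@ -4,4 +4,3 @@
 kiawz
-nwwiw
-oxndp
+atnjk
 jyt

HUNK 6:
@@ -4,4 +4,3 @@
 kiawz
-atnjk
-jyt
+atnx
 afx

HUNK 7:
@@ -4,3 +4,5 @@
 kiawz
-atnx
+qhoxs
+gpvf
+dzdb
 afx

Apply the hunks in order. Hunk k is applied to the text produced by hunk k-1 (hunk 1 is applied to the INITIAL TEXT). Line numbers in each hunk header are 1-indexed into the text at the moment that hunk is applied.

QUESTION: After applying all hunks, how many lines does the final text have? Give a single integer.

Hunk 1: at line 2 remove [kfjxj,qxkj] add [jsxum,wuve] -> 7 lines: qmgl mnzd zxy jsxum wuve jyt afx
Hunk 2: at line 2 remove [jsxum] add [neevz,nwwiw,wva] -> 9 lines: qmgl mnzd zxy neevz nwwiw wva wuve jyt afx
Hunk 3: at line 5 remove [wva,wuve] add [oxndp] -> 8 lines: qmgl mnzd zxy neevz nwwiw oxndp jyt afx
Hunk 4: at line 1 remove [zxy,neevz] add [hws,kiawz] -> 8 lines: qmgl mnzd hws kiawz nwwiw oxndp jyt afx
Hunk 5: at line 4 remove [nwwiw,oxndp] add [atnjk] -> 7 lines: qmgl mnzd hws kiawz atnjk jyt afx
Hunk 6: at line 4 remove [atnjk,jyt] add [atnx] -> 6 lines: qmgl mnzd hws kiawz atnx afx
Hunk 7: at line 4 remove [atnx] add [qhoxs,gpvf,dzdb] -> 8 lines: qmgl mnzd hws kiawz qhoxs gpvf dzdb afx
Final line count: 8

Answer: 8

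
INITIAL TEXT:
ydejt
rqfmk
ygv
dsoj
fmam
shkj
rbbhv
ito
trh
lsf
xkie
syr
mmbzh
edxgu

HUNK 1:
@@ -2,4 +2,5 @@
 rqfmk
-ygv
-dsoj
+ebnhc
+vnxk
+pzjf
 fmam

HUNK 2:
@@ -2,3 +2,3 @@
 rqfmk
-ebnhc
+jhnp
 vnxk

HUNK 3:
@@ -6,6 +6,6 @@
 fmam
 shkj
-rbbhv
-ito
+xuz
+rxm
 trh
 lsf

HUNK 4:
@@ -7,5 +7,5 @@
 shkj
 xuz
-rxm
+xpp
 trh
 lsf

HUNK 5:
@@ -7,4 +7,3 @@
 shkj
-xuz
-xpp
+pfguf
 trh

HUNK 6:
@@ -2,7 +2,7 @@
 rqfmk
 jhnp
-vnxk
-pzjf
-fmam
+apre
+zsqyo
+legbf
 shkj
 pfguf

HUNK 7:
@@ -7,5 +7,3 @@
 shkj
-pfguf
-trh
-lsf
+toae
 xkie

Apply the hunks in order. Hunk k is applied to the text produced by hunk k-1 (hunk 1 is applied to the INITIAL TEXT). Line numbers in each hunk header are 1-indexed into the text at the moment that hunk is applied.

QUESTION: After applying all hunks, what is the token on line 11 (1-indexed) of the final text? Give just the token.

Answer: mmbzh

Derivation:
Hunk 1: at line 2 remove [ygv,dsoj] add [ebnhc,vnxk,pzjf] -> 15 lines: ydejt rqfmk ebnhc vnxk pzjf fmam shkj rbbhv ito trh lsf xkie syr mmbzh edxgu
Hunk 2: at line 2 remove [ebnhc] add [jhnp] -> 15 lines: ydejt rqfmk jhnp vnxk pzjf fmam shkj rbbhv ito trh lsf xkie syr mmbzh edxgu
Hunk 3: at line 6 remove [rbbhv,ito] add [xuz,rxm] -> 15 lines: ydejt rqfmk jhnp vnxk pzjf fmam shkj xuz rxm trh lsf xkie syr mmbzh edxgu
Hunk 4: at line 7 remove [rxm] add [xpp] -> 15 lines: ydejt rqfmk jhnp vnxk pzjf fmam shkj xuz xpp trh lsf xkie syr mmbzh edxgu
Hunk 5: at line 7 remove [xuz,xpp] add [pfguf] -> 14 lines: ydejt rqfmk jhnp vnxk pzjf fmam shkj pfguf trh lsf xkie syr mmbzh edxgu
Hunk 6: at line 2 remove [vnxk,pzjf,fmam] add [apre,zsqyo,legbf] -> 14 lines: ydejt rqfmk jhnp apre zsqyo legbf shkj pfguf trh lsf xkie syr mmbzh edxgu
Hunk 7: at line 7 remove [pfguf,trh,lsf] add [toae] -> 12 lines: ydejt rqfmk jhnp apre zsqyo legbf shkj toae xkie syr mmbzh edxgu
Final line 11: mmbzh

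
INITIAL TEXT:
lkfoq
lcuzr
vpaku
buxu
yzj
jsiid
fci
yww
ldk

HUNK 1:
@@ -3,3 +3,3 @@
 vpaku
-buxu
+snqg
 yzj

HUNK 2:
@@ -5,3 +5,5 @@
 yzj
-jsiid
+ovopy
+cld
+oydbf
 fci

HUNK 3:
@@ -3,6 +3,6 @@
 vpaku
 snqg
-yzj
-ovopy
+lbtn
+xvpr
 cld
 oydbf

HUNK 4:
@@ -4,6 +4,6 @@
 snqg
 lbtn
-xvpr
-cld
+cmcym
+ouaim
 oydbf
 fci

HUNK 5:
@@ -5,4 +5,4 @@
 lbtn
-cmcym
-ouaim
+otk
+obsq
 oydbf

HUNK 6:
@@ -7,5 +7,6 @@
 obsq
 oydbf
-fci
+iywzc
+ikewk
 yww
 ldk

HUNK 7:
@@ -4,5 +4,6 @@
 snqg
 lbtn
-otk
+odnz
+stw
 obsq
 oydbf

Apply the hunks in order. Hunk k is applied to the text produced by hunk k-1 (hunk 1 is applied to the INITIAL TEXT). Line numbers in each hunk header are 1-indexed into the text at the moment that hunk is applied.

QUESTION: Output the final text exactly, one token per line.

Answer: lkfoq
lcuzr
vpaku
snqg
lbtn
odnz
stw
obsq
oydbf
iywzc
ikewk
yww
ldk

Derivation:
Hunk 1: at line 3 remove [buxu] add [snqg] -> 9 lines: lkfoq lcuzr vpaku snqg yzj jsiid fci yww ldk
Hunk 2: at line 5 remove [jsiid] add [ovopy,cld,oydbf] -> 11 lines: lkfoq lcuzr vpaku snqg yzj ovopy cld oydbf fci yww ldk
Hunk 3: at line 3 remove [yzj,ovopy] add [lbtn,xvpr] -> 11 lines: lkfoq lcuzr vpaku snqg lbtn xvpr cld oydbf fci yww ldk
Hunk 4: at line 4 remove [xvpr,cld] add [cmcym,ouaim] -> 11 lines: lkfoq lcuzr vpaku snqg lbtn cmcym ouaim oydbf fci yww ldk
Hunk 5: at line 5 remove [cmcym,ouaim] add [otk,obsq] -> 11 lines: lkfoq lcuzr vpaku snqg lbtn otk obsq oydbf fci yww ldk
Hunk 6: at line 7 remove [fci] add [iywzc,ikewk] -> 12 lines: lkfoq lcuzr vpaku snqg lbtn otk obsq oydbf iywzc ikewk yww ldk
Hunk 7: at line 4 remove [otk] add [odnz,stw] -> 13 lines: lkfoq lcuzr vpaku snqg lbtn odnz stw obsq oydbf iywzc ikewk yww ldk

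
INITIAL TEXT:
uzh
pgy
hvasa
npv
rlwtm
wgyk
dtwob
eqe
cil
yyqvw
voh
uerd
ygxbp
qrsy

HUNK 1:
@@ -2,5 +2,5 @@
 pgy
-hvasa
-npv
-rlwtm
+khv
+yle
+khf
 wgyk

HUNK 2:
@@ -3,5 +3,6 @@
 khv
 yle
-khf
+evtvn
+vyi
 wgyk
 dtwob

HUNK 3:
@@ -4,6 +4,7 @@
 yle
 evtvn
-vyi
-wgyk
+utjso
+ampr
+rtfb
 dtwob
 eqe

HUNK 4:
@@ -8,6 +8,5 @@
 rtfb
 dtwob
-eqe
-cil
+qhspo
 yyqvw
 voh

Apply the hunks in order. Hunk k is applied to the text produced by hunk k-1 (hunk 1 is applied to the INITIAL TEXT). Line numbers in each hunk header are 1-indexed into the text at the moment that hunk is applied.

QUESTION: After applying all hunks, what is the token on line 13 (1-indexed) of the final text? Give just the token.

Answer: uerd

Derivation:
Hunk 1: at line 2 remove [hvasa,npv,rlwtm] add [khv,yle,khf] -> 14 lines: uzh pgy khv yle khf wgyk dtwob eqe cil yyqvw voh uerd ygxbp qrsy
Hunk 2: at line 3 remove [khf] add [evtvn,vyi] -> 15 lines: uzh pgy khv yle evtvn vyi wgyk dtwob eqe cil yyqvw voh uerd ygxbp qrsy
Hunk 3: at line 4 remove [vyi,wgyk] add [utjso,ampr,rtfb] -> 16 lines: uzh pgy khv yle evtvn utjso ampr rtfb dtwob eqe cil yyqvw voh uerd ygxbp qrsy
Hunk 4: at line 8 remove [eqe,cil] add [qhspo] -> 15 lines: uzh pgy khv yle evtvn utjso ampr rtfb dtwob qhspo yyqvw voh uerd ygxbp qrsy
Final line 13: uerd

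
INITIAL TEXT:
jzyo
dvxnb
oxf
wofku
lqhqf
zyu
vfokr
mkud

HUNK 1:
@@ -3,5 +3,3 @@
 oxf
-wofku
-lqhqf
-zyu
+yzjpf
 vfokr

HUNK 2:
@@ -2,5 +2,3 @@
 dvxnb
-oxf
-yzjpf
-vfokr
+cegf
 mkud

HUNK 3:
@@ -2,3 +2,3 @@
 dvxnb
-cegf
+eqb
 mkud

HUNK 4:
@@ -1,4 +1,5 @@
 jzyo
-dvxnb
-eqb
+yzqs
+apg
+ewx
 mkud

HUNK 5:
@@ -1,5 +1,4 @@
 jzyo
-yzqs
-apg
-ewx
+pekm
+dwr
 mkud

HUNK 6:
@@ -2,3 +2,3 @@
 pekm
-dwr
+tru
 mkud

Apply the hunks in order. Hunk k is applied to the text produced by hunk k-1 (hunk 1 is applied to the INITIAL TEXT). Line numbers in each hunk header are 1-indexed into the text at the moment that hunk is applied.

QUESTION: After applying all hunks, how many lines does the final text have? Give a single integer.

Hunk 1: at line 3 remove [wofku,lqhqf,zyu] add [yzjpf] -> 6 lines: jzyo dvxnb oxf yzjpf vfokr mkud
Hunk 2: at line 2 remove [oxf,yzjpf,vfokr] add [cegf] -> 4 lines: jzyo dvxnb cegf mkud
Hunk 3: at line 2 remove [cegf] add [eqb] -> 4 lines: jzyo dvxnb eqb mkud
Hunk 4: at line 1 remove [dvxnb,eqb] add [yzqs,apg,ewx] -> 5 lines: jzyo yzqs apg ewx mkud
Hunk 5: at line 1 remove [yzqs,apg,ewx] add [pekm,dwr] -> 4 lines: jzyo pekm dwr mkud
Hunk 6: at line 2 remove [dwr] add [tru] -> 4 lines: jzyo pekm tru mkud
Final line count: 4

Answer: 4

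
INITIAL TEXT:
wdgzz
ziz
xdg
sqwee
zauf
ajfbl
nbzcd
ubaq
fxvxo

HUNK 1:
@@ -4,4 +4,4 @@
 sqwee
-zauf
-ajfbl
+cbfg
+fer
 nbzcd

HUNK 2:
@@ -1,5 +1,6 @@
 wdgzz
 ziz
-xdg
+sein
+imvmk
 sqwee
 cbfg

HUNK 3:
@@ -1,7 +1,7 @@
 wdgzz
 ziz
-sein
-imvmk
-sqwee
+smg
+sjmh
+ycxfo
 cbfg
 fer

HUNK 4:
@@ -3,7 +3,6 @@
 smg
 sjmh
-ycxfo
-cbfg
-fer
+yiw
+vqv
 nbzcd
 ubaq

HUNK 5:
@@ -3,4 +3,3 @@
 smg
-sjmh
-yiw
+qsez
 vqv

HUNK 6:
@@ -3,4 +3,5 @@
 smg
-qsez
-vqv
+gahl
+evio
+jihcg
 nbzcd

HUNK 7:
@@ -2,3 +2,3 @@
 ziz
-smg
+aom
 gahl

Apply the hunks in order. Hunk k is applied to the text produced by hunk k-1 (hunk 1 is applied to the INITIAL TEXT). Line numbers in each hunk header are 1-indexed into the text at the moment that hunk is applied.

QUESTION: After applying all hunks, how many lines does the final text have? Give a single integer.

Hunk 1: at line 4 remove [zauf,ajfbl] add [cbfg,fer] -> 9 lines: wdgzz ziz xdg sqwee cbfg fer nbzcd ubaq fxvxo
Hunk 2: at line 1 remove [xdg] add [sein,imvmk] -> 10 lines: wdgzz ziz sein imvmk sqwee cbfg fer nbzcd ubaq fxvxo
Hunk 3: at line 1 remove [sein,imvmk,sqwee] add [smg,sjmh,ycxfo] -> 10 lines: wdgzz ziz smg sjmh ycxfo cbfg fer nbzcd ubaq fxvxo
Hunk 4: at line 3 remove [ycxfo,cbfg,fer] add [yiw,vqv] -> 9 lines: wdgzz ziz smg sjmh yiw vqv nbzcd ubaq fxvxo
Hunk 5: at line 3 remove [sjmh,yiw] add [qsez] -> 8 lines: wdgzz ziz smg qsez vqv nbzcd ubaq fxvxo
Hunk 6: at line 3 remove [qsez,vqv] add [gahl,evio,jihcg] -> 9 lines: wdgzz ziz smg gahl evio jihcg nbzcd ubaq fxvxo
Hunk 7: at line 2 remove [smg] add [aom] -> 9 lines: wdgzz ziz aom gahl evio jihcg nbzcd ubaq fxvxo
Final line count: 9

Answer: 9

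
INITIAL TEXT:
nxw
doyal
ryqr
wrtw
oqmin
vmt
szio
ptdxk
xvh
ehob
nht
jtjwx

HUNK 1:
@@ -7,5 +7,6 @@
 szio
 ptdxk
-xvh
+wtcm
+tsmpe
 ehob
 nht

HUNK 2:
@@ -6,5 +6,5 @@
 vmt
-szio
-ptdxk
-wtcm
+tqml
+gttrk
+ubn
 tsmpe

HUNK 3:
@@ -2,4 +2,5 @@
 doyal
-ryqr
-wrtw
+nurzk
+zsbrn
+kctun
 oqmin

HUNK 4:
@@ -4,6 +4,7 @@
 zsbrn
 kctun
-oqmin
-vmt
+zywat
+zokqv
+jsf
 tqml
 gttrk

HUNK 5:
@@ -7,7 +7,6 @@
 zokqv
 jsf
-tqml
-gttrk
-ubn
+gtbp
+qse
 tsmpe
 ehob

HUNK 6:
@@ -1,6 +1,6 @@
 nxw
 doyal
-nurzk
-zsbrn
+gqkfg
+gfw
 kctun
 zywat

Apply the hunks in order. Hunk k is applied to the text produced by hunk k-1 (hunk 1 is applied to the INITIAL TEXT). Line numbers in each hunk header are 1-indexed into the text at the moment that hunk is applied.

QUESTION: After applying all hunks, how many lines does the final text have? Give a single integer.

Hunk 1: at line 7 remove [xvh] add [wtcm,tsmpe] -> 13 lines: nxw doyal ryqr wrtw oqmin vmt szio ptdxk wtcm tsmpe ehob nht jtjwx
Hunk 2: at line 6 remove [szio,ptdxk,wtcm] add [tqml,gttrk,ubn] -> 13 lines: nxw doyal ryqr wrtw oqmin vmt tqml gttrk ubn tsmpe ehob nht jtjwx
Hunk 3: at line 2 remove [ryqr,wrtw] add [nurzk,zsbrn,kctun] -> 14 lines: nxw doyal nurzk zsbrn kctun oqmin vmt tqml gttrk ubn tsmpe ehob nht jtjwx
Hunk 4: at line 4 remove [oqmin,vmt] add [zywat,zokqv,jsf] -> 15 lines: nxw doyal nurzk zsbrn kctun zywat zokqv jsf tqml gttrk ubn tsmpe ehob nht jtjwx
Hunk 5: at line 7 remove [tqml,gttrk,ubn] add [gtbp,qse] -> 14 lines: nxw doyal nurzk zsbrn kctun zywat zokqv jsf gtbp qse tsmpe ehob nht jtjwx
Hunk 6: at line 1 remove [nurzk,zsbrn] add [gqkfg,gfw] -> 14 lines: nxw doyal gqkfg gfw kctun zywat zokqv jsf gtbp qse tsmpe ehob nht jtjwx
Final line count: 14

Answer: 14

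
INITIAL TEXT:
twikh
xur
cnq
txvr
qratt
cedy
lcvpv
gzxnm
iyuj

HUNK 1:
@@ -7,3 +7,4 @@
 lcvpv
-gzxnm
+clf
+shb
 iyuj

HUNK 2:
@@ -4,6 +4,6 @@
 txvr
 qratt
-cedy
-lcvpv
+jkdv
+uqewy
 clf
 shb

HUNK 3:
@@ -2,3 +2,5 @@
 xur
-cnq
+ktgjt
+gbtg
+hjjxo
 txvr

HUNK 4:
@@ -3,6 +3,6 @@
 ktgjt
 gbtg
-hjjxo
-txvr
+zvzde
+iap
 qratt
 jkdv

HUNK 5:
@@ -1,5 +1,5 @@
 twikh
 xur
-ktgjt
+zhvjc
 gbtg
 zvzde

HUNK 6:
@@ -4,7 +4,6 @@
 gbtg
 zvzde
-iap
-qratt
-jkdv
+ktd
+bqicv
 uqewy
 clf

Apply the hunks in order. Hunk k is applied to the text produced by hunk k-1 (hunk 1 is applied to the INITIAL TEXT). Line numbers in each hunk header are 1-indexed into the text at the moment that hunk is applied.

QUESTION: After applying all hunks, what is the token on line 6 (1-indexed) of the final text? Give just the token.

Answer: ktd

Derivation:
Hunk 1: at line 7 remove [gzxnm] add [clf,shb] -> 10 lines: twikh xur cnq txvr qratt cedy lcvpv clf shb iyuj
Hunk 2: at line 4 remove [cedy,lcvpv] add [jkdv,uqewy] -> 10 lines: twikh xur cnq txvr qratt jkdv uqewy clf shb iyuj
Hunk 3: at line 2 remove [cnq] add [ktgjt,gbtg,hjjxo] -> 12 lines: twikh xur ktgjt gbtg hjjxo txvr qratt jkdv uqewy clf shb iyuj
Hunk 4: at line 3 remove [hjjxo,txvr] add [zvzde,iap] -> 12 lines: twikh xur ktgjt gbtg zvzde iap qratt jkdv uqewy clf shb iyuj
Hunk 5: at line 1 remove [ktgjt] add [zhvjc] -> 12 lines: twikh xur zhvjc gbtg zvzde iap qratt jkdv uqewy clf shb iyuj
Hunk 6: at line 4 remove [iap,qratt,jkdv] add [ktd,bqicv] -> 11 lines: twikh xur zhvjc gbtg zvzde ktd bqicv uqewy clf shb iyuj
Final line 6: ktd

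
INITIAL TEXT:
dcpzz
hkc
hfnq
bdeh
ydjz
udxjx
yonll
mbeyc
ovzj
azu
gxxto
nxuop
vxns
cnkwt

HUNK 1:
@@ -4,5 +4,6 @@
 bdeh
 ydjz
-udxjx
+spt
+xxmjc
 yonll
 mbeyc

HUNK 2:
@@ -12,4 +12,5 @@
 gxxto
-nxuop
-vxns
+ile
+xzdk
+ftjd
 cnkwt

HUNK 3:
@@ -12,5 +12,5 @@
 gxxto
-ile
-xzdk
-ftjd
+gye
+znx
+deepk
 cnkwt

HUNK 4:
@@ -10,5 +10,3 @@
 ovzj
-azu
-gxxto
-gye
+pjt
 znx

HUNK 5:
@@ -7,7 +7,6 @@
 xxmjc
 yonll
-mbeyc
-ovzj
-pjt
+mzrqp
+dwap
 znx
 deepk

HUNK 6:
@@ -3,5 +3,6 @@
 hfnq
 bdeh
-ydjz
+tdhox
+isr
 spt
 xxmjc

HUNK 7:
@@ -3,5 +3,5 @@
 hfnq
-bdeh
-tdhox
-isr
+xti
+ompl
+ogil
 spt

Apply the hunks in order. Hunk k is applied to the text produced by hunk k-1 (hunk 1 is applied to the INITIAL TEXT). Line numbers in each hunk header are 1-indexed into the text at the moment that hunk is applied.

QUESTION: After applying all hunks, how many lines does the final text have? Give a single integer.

Hunk 1: at line 4 remove [udxjx] add [spt,xxmjc] -> 15 lines: dcpzz hkc hfnq bdeh ydjz spt xxmjc yonll mbeyc ovzj azu gxxto nxuop vxns cnkwt
Hunk 2: at line 12 remove [nxuop,vxns] add [ile,xzdk,ftjd] -> 16 lines: dcpzz hkc hfnq bdeh ydjz spt xxmjc yonll mbeyc ovzj azu gxxto ile xzdk ftjd cnkwt
Hunk 3: at line 12 remove [ile,xzdk,ftjd] add [gye,znx,deepk] -> 16 lines: dcpzz hkc hfnq bdeh ydjz spt xxmjc yonll mbeyc ovzj azu gxxto gye znx deepk cnkwt
Hunk 4: at line 10 remove [azu,gxxto,gye] add [pjt] -> 14 lines: dcpzz hkc hfnq bdeh ydjz spt xxmjc yonll mbeyc ovzj pjt znx deepk cnkwt
Hunk 5: at line 7 remove [mbeyc,ovzj,pjt] add [mzrqp,dwap] -> 13 lines: dcpzz hkc hfnq bdeh ydjz spt xxmjc yonll mzrqp dwap znx deepk cnkwt
Hunk 6: at line 3 remove [ydjz] add [tdhox,isr] -> 14 lines: dcpzz hkc hfnq bdeh tdhox isr spt xxmjc yonll mzrqp dwap znx deepk cnkwt
Hunk 7: at line 3 remove [bdeh,tdhox,isr] add [xti,ompl,ogil] -> 14 lines: dcpzz hkc hfnq xti ompl ogil spt xxmjc yonll mzrqp dwap znx deepk cnkwt
Final line count: 14

Answer: 14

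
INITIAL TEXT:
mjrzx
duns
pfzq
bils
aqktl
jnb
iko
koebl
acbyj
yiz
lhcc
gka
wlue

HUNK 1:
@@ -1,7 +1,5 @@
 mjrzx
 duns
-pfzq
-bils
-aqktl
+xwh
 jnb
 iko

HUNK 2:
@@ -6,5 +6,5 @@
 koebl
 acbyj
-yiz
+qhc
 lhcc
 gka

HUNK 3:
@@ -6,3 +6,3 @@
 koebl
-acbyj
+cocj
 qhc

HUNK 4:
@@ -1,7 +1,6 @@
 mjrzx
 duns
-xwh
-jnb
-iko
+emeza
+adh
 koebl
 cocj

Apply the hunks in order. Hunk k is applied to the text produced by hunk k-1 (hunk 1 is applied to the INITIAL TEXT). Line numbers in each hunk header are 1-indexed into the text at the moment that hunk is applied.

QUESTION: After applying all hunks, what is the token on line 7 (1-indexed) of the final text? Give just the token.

Hunk 1: at line 1 remove [pfzq,bils,aqktl] add [xwh] -> 11 lines: mjrzx duns xwh jnb iko koebl acbyj yiz lhcc gka wlue
Hunk 2: at line 6 remove [yiz] add [qhc] -> 11 lines: mjrzx duns xwh jnb iko koebl acbyj qhc lhcc gka wlue
Hunk 3: at line 6 remove [acbyj] add [cocj] -> 11 lines: mjrzx duns xwh jnb iko koebl cocj qhc lhcc gka wlue
Hunk 4: at line 1 remove [xwh,jnb,iko] add [emeza,adh] -> 10 lines: mjrzx duns emeza adh koebl cocj qhc lhcc gka wlue
Final line 7: qhc

Answer: qhc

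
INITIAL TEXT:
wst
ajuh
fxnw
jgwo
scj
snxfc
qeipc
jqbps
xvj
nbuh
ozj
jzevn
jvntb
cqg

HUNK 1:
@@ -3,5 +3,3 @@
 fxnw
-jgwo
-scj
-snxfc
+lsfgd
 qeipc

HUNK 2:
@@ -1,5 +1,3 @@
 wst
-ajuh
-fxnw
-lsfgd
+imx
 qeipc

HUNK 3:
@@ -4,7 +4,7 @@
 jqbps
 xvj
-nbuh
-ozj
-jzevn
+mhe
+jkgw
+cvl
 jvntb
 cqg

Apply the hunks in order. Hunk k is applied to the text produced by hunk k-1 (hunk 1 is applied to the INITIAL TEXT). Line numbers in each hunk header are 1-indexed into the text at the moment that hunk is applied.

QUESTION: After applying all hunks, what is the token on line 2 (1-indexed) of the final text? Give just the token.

Answer: imx

Derivation:
Hunk 1: at line 3 remove [jgwo,scj,snxfc] add [lsfgd] -> 12 lines: wst ajuh fxnw lsfgd qeipc jqbps xvj nbuh ozj jzevn jvntb cqg
Hunk 2: at line 1 remove [ajuh,fxnw,lsfgd] add [imx] -> 10 lines: wst imx qeipc jqbps xvj nbuh ozj jzevn jvntb cqg
Hunk 3: at line 4 remove [nbuh,ozj,jzevn] add [mhe,jkgw,cvl] -> 10 lines: wst imx qeipc jqbps xvj mhe jkgw cvl jvntb cqg
Final line 2: imx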